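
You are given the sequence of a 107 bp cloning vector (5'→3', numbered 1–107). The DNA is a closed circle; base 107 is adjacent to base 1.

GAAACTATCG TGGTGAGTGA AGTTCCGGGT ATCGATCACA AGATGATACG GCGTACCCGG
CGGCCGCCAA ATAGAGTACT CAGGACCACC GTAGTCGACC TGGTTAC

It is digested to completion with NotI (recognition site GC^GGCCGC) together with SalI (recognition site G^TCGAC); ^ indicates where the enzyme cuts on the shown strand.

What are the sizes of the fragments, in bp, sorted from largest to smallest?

74, 33 bp

The NotI site (GCGGCCGC) starts at position 60.
NotI cuts after base 2 of each site, so after position 61.
The SalI site (GTCGAC) starts at position 94.
SalI cuts after the first base of each site, so after position 94.
Combined cut positions: 61, 94.
Circular molecule, 2 cuts → 2 fragments:
  62–94 → 33 bp
  95–107 then 1–61 → 13 + 61 = 74 bp
Sorted largest to smallest: 74, 33 bp.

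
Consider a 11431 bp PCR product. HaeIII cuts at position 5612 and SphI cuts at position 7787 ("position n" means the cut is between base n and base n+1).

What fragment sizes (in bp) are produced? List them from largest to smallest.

Combined cut positions (sorted): 5612, 7787.
Linear molecule, 2 cuts → 3 fragments:
  5612 − 0 = 5612 bp
  7787 − 5612 = 2175 bp
  11431 − 7787 = 3644 bp
Sorted largest to smallest: 5612, 3644, 2175 bp.

5612, 3644, 2175 bp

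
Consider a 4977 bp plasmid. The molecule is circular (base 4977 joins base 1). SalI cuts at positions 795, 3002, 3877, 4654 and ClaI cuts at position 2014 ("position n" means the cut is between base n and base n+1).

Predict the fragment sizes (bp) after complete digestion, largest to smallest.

Combined cut positions (sorted): 795, 2014, 3002, 3877, 4654.
Circular molecule, 5 cuts → 5 fragments:
  2014 − 795 = 1219 bp
  3002 − 2014 = 988 bp
  3877 − 3002 = 875 bp
  4654 − 3877 = 777 bp
  wrap: 4977 − 4654 + 795 = 1118 bp
Sorted largest to smallest: 1219, 1118, 988, 875, 777 bp.

1219, 1118, 988, 875, 777 bp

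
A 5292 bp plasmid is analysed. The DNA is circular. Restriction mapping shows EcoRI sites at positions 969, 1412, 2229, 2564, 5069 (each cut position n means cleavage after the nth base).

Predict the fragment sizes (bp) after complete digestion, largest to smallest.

2505, 1192, 817, 443, 335 bp

Circular molecule, 5 cuts → 5 fragments:
  1412 − 969 = 443 bp
  2229 − 1412 = 817 bp
  2564 − 2229 = 335 bp
  5069 − 2564 = 2505 bp
  wrap: 5292 − 5069 + 969 = 1192 bp
Sorted largest to smallest: 2505, 1192, 817, 443, 335 bp.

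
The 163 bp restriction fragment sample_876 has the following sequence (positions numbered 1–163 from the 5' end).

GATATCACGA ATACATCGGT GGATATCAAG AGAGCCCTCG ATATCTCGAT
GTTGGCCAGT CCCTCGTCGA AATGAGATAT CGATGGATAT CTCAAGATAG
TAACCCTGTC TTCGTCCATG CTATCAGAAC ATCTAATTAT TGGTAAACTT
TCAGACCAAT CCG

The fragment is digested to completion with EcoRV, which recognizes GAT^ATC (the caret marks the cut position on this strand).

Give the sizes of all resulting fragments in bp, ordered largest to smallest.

75, 36, 21, 18, 10, 3 bp

EcoRV sites (GATATC) start at positions 1, 22, 40, 76, 86.
EcoRV cuts after base 3 of each site, so after positions 3, 24, 42, 78, 88.
Linear molecule, 5 cuts → 6 fragments:
  1–3 → 3 bp
  4–24 → 21 bp
  25–42 → 18 bp
  43–78 → 36 bp
  79–88 → 10 bp
  89–163 → 75 bp
Sorted largest to smallest: 75, 36, 21, 18, 10, 3 bp.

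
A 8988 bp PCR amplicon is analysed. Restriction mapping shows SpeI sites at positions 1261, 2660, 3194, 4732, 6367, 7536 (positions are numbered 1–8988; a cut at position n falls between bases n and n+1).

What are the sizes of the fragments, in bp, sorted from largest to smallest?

1635, 1538, 1452, 1399, 1261, 1169, 534 bp

Linear molecule, 6 cuts → 7 fragments:
  1261 − 0 = 1261 bp
  2660 − 1261 = 1399 bp
  3194 − 2660 = 534 bp
  4732 − 3194 = 1538 bp
  6367 − 4732 = 1635 bp
  7536 − 6367 = 1169 bp
  8988 − 7536 = 1452 bp
Sorted largest to smallest: 1635, 1538, 1452, 1399, 1261, 1169, 534 bp.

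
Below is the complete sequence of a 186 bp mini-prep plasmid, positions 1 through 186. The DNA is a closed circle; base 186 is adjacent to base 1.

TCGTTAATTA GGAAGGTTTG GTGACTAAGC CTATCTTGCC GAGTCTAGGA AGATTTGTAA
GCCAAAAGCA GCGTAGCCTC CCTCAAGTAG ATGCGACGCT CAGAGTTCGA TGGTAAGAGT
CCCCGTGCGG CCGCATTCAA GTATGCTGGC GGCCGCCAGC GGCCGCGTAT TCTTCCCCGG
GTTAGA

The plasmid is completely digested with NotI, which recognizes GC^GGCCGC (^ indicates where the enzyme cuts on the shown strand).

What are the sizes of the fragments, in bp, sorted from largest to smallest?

154, 22, 10 bp

NotI sites (GCGGCCGC) start at positions 127, 149, 159.
NotI cuts after base 2 of each site, so after positions 128, 150, 160.
Circular molecule, 3 cuts → 3 fragments:
  129–150 → 22 bp
  151–160 → 10 bp
  161–186 then 1–128 → 26 + 128 = 154 bp
Sorted largest to smallest: 154, 22, 10 bp.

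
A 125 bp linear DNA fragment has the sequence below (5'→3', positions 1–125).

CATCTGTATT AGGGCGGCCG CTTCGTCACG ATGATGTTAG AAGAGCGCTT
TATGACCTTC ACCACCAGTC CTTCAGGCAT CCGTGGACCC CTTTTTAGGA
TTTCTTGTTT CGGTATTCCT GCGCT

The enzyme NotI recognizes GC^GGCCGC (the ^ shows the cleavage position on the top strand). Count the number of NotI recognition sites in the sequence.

GCGGCCGC occurs starting at position 14.
NotI cuts at 1 site.

1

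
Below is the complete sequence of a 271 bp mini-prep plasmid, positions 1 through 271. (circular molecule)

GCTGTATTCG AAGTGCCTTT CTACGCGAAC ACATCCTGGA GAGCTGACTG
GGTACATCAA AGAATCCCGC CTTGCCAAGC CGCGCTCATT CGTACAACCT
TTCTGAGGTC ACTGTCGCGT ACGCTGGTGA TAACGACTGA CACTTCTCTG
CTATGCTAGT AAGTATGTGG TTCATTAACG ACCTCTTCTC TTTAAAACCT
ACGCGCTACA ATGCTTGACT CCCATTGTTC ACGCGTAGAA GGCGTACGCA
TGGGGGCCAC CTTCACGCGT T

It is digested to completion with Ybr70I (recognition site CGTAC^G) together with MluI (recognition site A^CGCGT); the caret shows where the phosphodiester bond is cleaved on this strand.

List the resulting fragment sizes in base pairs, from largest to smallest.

Ybr70I sites (CGTACG) start at positions 118, 243.
Ybr70I cuts after base 5 of each site (before the last base), so after positions 122, 247.
MluI sites (ACGCGT) start at positions 231, 265.
MluI cuts after the first base of each site, so after positions 231, 265.
Combined cut positions: 122, 231, 247, 265.
Circular molecule, 4 cuts → 4 fragments:
  123–231 → 109 bp
  232–247 → 16 bp
  248–265 → 18 bp
  266–271 then 1–122 → 6 + 122 = 128 bp
Sorted largest to smallest: 128, 109, 18, 16 bp.

128, 109, 18, 16 bp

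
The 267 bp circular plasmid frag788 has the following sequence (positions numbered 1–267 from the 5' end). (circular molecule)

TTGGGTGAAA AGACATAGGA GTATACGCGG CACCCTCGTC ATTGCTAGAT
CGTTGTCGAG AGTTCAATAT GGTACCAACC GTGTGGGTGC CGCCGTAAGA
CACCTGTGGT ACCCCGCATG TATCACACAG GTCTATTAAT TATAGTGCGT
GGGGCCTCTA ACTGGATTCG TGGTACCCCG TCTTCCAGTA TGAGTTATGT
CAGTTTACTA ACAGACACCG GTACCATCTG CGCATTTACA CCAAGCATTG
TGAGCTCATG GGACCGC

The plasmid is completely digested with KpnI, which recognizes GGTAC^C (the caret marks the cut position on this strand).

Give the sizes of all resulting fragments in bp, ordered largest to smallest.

118, 64, 48, 37 bp

KpnI sites (GGTACC) start at positions 71, 108, 172, 220.
KpnI cuts after base 5 of each site (before the last base), so after positions 75, 112, 176, 224.
Circular molecule, 4 cuts → 4 fragments:
  76–112 → 37 bp
  113–176 → 64 bp
  177–224 → 48 bp
  225–267 then 1–75 → 43 + 75 = 118 bp
Sorted largest to smallest: 118, 64, 48, 37 bp.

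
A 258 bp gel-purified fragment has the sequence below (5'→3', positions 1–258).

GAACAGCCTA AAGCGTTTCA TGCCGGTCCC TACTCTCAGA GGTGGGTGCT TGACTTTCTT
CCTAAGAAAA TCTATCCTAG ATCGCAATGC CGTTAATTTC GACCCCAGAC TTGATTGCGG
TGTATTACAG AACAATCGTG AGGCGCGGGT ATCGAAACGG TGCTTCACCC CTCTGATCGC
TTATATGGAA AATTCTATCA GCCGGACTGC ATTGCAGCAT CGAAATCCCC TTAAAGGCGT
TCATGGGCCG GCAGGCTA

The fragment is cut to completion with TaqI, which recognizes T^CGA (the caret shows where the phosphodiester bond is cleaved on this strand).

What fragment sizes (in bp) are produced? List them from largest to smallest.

TaqI sites (TCGA) start at positions 99, 152, 220.
TaqI cuts after the first base of each site, so after positions 99, 152, 220.
Linear molecule, 3 cuts → 4 fragments:
  1–99 → 99 bp
  100–152 → 53 bp
  153–220 → 68 bp
  221–258 → 38 bp
Sorted largest to smallest: 99, 68, 53, 38 bp.

99, 68, 53, 38 bp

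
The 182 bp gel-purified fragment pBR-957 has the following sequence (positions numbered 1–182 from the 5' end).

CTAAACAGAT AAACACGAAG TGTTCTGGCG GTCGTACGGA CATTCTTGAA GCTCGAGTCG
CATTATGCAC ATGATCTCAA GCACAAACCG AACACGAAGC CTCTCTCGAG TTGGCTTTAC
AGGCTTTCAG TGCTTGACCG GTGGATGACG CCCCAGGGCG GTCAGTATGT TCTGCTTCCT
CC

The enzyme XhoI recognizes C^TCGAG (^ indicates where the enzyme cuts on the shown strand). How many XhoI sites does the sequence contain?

2

CTCGAG occurs starting at positions 52, 105.
XhoI cuts at 2 sites.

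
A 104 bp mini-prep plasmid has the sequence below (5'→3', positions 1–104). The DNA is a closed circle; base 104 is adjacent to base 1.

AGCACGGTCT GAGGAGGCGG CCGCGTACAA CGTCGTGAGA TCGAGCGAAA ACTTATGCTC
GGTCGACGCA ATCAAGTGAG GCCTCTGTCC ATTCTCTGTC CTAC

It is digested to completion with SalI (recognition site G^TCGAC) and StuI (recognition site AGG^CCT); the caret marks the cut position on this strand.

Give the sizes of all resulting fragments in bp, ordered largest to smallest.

The SalI site (GTCGAC) starts at position 62.
SalI cuts after the first base of each site, so after position 62.
The StuI site (AGGCCT) starts at position 79.
StuI cuts after base 3 of each site, so after position 81.
Combined cut positions: 62, 81.
Circular molecule, 2 cuts → 2 fragments:
  63–81 → 19 bp
  82–104 then 1–62 → 23 + 62 = 85 bp
Sorted largest to smallest: 85, 19 bp.

85, 19 bp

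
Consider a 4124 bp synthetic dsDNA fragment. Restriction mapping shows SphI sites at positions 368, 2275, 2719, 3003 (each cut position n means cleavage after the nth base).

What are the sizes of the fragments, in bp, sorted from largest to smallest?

1907, 1121, 444, 368, 284 bp

Linear molecule, 4 cuts → 5 fragments:
  368 − 0 = 368 bp
  2275 − 368 = 1907 bp
  2719 − 2275 = 444 bp
  3003 − 2719 = 284 bp
  4124 − 3003 = 1121 bp
Sorted largest to smallest: 1907, 1121, 444, 368, 284 bp.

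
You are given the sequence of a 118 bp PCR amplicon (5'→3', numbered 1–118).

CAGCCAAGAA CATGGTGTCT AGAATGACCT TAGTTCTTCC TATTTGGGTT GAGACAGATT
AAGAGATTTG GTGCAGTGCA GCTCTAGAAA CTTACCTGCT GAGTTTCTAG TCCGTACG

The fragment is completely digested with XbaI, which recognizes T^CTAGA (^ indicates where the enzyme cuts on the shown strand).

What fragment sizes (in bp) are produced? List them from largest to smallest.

65, 35, 18 bp

XbaI sites (TCTAGA) start at positions 18, 83.
XbaI cuts after the first base of each site, so after positions 18, 83.
Linear molecule, 2 cuts → 3 fragments:
  1–18 → 18 bp
  19–83 → 65 bp
  84–118 → 35 bp
Sorted largest to smallest: 65, 35, 18 bp.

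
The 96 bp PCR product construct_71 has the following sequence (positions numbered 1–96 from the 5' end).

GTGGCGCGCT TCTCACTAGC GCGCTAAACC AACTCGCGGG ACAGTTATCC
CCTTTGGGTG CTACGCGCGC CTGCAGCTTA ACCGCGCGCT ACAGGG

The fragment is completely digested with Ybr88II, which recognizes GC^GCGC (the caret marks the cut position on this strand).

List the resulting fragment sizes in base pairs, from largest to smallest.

46, 19, 15, 11, 5 bp

Ybr88II sites (GCGCGC) start at positions 4, 19, 65, 84.
Ybr88II cuts after base 2 of each site, so after positions 5, 20, 66, 85.
Linear molecule, 4 cuts → 5 fragments:
  1–5 → 5 bp
  6–20 → 15 bp
  21–66 → 46 bp
  67–85 → 19 bp
  86–96 → 11 bp
Sorted largest to smallest: 46, 19, 15, 11, 5 bp.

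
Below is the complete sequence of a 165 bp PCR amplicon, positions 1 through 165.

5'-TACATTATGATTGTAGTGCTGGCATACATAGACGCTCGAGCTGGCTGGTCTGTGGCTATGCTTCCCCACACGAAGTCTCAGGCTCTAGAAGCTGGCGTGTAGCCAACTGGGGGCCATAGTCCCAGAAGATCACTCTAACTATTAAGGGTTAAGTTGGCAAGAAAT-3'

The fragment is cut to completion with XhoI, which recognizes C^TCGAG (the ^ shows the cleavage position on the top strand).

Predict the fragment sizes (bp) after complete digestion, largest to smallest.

130, 35 bp

The XhoI site (CTCGAG) starts at position 35.
XhoI cuts after the first base of each site, so after position 35.
Linear molecule, 1 cut → 2 fragments:
  1–35 → 35 bp
  36–165 → 130 bp
Sorted largest to smallest: 130, 35 bp.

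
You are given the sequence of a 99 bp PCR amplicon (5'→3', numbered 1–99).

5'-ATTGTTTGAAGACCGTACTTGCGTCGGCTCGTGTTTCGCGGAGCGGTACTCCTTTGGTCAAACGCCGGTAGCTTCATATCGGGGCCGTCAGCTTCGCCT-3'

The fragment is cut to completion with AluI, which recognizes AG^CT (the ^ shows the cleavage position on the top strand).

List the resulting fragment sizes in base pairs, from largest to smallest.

AluI sites (AGCT) start at positions 70, 90.
AluI cuts after base 2 of each site, so after positions 71, 91.
Linear molecule, 2 cuts → 3 fragments:
  1–71 → 71 bp
  72–91 → 20 bp
  92–99 → 8 bp
Sorted largest to smallest: 71, 20, 8 bp.

71, 20, 8 bp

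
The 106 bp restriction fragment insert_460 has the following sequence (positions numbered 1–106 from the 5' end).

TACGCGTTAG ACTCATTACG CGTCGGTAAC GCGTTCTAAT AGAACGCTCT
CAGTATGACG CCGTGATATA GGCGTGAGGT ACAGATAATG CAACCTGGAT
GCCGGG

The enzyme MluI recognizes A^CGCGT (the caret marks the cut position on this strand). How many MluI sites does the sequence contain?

ACGCGT occurs starting at positions 2, 18, 29.
MluI cuts at 3 sites.

3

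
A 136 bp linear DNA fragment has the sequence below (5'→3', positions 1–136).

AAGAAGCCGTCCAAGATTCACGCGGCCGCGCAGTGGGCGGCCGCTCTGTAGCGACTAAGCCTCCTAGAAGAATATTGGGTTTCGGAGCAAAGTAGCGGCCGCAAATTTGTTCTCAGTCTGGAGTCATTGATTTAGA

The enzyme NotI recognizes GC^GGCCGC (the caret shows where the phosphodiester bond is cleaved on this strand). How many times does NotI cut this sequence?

GCGGCCGC occurs starting at positions 22, 37, 95.
NotI cuts at 3 sites.

3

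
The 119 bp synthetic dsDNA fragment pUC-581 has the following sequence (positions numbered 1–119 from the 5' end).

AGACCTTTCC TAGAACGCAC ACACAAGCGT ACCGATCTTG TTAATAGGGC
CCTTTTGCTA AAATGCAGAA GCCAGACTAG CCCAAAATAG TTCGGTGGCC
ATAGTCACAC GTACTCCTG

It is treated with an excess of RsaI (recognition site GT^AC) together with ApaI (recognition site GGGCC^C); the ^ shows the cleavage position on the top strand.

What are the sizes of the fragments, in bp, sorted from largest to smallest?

61, 30, 21, 7 bp

RsaI sites (GTAC) start at positions 29, 111.
RsaI cuts after base 2 of each site, so after positions 30, 112.
The ApaI site (GGGCCC) starts at position 47.
ApaI cuts after base 5 of each site (before the last base), so after position 51.
Combined cut positions: 30, 51, 112.
Linear molecule, 3 cuts → 4 fragments:
  1–30 → 30 bp
  31–51 → 21 bp
  52–112 → 61 bp
  113–119 → 7 bp
Sorted largest to smallest: 61, 30, 21, 7 bp.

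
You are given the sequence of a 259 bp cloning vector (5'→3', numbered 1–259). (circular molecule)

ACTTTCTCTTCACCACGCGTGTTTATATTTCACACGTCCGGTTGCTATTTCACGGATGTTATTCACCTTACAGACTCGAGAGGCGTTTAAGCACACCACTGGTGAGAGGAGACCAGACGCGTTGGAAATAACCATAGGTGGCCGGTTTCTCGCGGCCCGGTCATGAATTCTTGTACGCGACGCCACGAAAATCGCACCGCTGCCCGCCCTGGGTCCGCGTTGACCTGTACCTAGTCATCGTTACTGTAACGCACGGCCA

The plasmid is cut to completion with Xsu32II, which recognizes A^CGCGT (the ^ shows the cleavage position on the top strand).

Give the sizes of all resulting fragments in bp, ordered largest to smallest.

157, 102 bp

Xsu32II sites (ACGCGT) start at positions 15, 117.
Xsu32II cuts after the first base of each site, so after positions 15, 117.
Circular molecule, 2 cuts → 2 fragments:
  16–117 → 102 bp
  118–259 then 1–15 → 142 + 15 = 157 bp
Sorted largest to smallest: 157, 102 bp.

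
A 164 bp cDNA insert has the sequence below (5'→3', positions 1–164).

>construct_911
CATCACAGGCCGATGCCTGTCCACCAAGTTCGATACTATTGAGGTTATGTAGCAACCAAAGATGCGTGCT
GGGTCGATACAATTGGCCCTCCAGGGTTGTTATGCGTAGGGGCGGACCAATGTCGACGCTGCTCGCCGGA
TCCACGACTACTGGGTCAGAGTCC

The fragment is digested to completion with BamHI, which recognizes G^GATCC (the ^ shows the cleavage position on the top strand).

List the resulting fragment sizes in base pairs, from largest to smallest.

138, 26 bp

The BamHI site (GGATCC) starts at position 138.
BamHI cuts after the first base of each site, so after position 138.
Linear molecule, 1 cut → 2 fragments:
  1–138 → 138 bp
  139–164 → 26 bp
Sorted largest to smallest: 138, 26 bp.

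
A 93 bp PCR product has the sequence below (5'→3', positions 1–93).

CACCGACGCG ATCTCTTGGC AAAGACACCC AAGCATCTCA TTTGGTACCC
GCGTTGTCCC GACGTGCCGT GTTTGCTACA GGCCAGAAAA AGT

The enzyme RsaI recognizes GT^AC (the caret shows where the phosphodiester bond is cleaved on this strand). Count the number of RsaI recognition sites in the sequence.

GTAC occurs starting at position 45.
RsaI cuts at 1 site.

1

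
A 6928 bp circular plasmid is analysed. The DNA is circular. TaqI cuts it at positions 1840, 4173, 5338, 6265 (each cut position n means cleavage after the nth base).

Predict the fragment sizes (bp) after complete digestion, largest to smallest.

Circular molecule, 4 cuts → 4 fragments:
  4173 − 1840 = 2333 bp
  5338 − 4173 = 1165 bp
  6265 − 5338 = 927 bp
  wrap: 6928 − 6265 + 1840 = 2503 bp
Sorted largest to smallest: 2503, 2333, 1165, 927 bp.

2503, 2333, 1165, 927 bp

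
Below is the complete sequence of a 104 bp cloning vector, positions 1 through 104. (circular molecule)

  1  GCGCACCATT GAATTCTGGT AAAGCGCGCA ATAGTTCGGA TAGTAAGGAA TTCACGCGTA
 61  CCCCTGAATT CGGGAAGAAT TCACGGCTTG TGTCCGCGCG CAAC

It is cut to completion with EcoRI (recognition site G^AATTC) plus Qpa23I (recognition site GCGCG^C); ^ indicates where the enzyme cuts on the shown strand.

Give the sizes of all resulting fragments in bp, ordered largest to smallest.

EcoRI sites (GAATTC) start at positions 11, 48, 66, 77.
EcoRI cuts after the first base of each site, so after positions 11, 48, 66, 77.
Qpa23I sites (GCGCGC) start at positions 24, 96.
Qpa23I cuts after base 5 of each site (before the last base), so after positions 28, 100.
Combined cut positions: 11, 28, 48, 66, 77, 100.
Circular molecule, 6 cuts → 6 fragments:
  12–28 → 17 bp
  29–48 → 20 bp
  49–66 → 18 bp
  67–77 → 11 bp
  78–100 → 23 bp
  101–104 then 1–11 → 4 + 11 = 15 bp
Sorted largest to smallest: 23, 20, 18, 17, 15, 11 bp.

23, 20, 18, 17, 15, 11 bp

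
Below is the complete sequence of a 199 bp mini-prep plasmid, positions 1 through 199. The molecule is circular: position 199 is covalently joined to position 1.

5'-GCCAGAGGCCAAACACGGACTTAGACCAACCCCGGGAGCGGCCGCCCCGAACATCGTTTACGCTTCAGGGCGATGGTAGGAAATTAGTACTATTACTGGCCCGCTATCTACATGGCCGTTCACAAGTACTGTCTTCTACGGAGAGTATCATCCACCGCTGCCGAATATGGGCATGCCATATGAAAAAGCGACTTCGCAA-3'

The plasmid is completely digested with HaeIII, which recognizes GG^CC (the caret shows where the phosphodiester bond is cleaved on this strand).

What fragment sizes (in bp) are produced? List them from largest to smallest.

92, 58, 33, 16 bp

HaeIII sites (GGCC) start at positions 7, 40, 98, 114.
HaeIII cuts after base 2 of each site, so after positions 8, 41, 99, 115.
Circular molecule, 4 cuts → 4 fragments:
  9–41 → 33 bp
  42–99 → 58 bp
  100–115 → 16 bp
  116–199 then 1–8 → 84 + 8 = 92 bp
Sorted largest to smallest: 92, 58, 33, 16 bp.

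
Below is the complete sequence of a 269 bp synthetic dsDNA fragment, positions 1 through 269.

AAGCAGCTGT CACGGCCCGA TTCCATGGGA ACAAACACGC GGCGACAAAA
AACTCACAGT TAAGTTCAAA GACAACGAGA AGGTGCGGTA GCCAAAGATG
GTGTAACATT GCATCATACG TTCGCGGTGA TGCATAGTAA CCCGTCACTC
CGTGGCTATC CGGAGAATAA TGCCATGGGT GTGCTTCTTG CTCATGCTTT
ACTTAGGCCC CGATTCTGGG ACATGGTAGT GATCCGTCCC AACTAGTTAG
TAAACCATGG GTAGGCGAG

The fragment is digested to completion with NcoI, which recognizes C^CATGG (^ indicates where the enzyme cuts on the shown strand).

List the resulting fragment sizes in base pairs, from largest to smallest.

NcoI sites (CCATGG) start at positions 23, 173, 255.
NcoI cuts after the first base of each site, so after positions 23, 173, 255.
Linear molecule, 3 cuts → 4 fragments:
  1–23 → 23 bp
  24–173 → 150 bp
  174–255 → 82 bp
  256–269 → 14 bp
Sorted largest to smallest: 150, 82, 23, 14 bp.

150, 82, 23, 14 bp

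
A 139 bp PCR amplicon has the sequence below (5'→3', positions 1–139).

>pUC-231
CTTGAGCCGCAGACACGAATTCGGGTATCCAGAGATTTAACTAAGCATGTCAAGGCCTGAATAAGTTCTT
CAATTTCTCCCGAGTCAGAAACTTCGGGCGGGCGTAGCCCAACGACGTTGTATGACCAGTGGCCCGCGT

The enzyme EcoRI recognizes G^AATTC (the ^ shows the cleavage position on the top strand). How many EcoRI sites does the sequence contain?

1

GAATTC occurs starting at position 17.
EcoRI cuts at 1 site.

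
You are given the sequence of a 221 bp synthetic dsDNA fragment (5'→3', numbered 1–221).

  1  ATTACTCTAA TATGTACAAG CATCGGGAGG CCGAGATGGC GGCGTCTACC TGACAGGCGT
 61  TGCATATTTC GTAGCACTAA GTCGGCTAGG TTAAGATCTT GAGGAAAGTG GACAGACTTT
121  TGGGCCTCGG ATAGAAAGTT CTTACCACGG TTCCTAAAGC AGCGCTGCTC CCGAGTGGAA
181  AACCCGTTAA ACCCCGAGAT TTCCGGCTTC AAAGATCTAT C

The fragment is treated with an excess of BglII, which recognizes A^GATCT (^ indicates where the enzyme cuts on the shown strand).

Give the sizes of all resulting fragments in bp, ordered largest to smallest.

BglII sites (AGATCT) start at positions 94, 213.
BglII cuts after the first base of each site, so after positions 94, 213.
Linear molecule, 2 cuts → 3 fragments:
  1–94 → 94 bp
  95–213 → 119 bp
  214–221 → 8 bp
Sorted largest to smallest: 119, 94, 8 bp.

119, 94, 8 bp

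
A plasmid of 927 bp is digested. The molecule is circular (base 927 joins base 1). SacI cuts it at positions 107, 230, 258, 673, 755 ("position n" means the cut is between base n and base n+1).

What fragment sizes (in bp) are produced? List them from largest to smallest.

Circular molecule, 5 cuts → 5 fragments:
  230 − 107 = 123 bp
  258 − 230 = 28 bp
  673 − 258 = 415 bp
  755 − 673 = 82 bp
  wrap: 927 − 755 + 107 = 279 bp
Sorted largest to smallest: 415, 279, 123, 82, 28 bp.

415, 279, 123, 82, 28 bp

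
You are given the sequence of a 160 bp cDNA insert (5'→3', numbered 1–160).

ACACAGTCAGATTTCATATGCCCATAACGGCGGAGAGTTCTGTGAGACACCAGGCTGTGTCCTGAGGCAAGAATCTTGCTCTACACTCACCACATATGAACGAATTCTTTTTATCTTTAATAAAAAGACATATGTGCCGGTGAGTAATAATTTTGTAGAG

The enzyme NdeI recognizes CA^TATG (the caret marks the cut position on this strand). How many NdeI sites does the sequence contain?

3

CATATG occurs starting at positions 15, 93, 129.
NdeI cuts at 3 sites.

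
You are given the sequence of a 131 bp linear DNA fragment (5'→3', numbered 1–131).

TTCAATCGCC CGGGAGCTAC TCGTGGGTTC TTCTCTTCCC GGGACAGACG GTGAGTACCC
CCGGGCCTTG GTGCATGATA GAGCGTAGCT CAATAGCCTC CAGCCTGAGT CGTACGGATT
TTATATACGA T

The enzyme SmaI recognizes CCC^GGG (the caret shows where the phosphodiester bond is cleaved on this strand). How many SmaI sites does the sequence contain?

CCCGGG occurs starting at positions 9, 38, 60.
SmaI cuts at 3 sites.

3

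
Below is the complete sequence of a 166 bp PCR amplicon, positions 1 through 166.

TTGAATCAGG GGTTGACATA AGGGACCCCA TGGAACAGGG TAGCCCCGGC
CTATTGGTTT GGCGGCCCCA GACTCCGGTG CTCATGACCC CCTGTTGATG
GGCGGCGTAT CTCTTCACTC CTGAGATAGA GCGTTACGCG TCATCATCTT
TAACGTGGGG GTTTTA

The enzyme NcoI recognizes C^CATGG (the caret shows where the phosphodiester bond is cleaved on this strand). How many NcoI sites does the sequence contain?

1

CCATGG occurs starting at position 28.
NcoI cuts at 1 site.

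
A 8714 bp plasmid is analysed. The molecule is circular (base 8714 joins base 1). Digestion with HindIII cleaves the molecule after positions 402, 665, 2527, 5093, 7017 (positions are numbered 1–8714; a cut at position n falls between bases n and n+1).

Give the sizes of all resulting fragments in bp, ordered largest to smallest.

2566, 2099, 1924, 1862, 263 bp

Circular molecule, 5 cuts → 5 fragments:
  665 − 402 = 263 bp
  2527 − 665 = 1862 bp
  5093 − 2527 = 2566 bp
  7017 − 5093 = 1924 bp
  wrap: 8714 − 7017 + 402 = 2099 bp
Sorted largest to smallest: 2566, 2099, 1924, 1862, 263 bp.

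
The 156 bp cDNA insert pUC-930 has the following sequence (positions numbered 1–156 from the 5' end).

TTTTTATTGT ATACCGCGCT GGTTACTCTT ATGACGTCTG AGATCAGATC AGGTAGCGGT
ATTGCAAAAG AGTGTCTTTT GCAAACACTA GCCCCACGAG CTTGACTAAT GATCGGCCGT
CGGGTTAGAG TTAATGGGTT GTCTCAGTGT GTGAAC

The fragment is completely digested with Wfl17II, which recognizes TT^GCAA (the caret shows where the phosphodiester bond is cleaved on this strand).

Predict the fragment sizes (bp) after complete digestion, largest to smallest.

76, 63, 17 bp

Wfl17II sites (TTGCAA) start at positions 62, 79.
Wfl17II cuts after base 2 of each site, so after positions 63, 80.
Linear molecule, 2 cuts → 3 fragments:
  1–63 → 63 bp
  64–80 → 17 bp
  81–156 → 76 bp
Sorted largest to smallest: 76, 63, 17 bp.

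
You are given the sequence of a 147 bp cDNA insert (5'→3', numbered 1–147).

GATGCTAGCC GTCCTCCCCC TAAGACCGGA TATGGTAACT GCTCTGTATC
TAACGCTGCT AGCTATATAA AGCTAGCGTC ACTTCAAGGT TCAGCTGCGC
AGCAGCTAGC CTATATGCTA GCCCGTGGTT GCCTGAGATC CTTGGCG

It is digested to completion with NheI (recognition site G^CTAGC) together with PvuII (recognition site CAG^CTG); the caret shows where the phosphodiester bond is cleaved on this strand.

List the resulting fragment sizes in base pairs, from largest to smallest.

NheI sites (GCTAGC) start at positions 4, 58, 72, 105, 117.
NheI cuts after the first base of each site, so after positions 4, 58, 72, 105, 117.
The PvuII site (CAGCTG) starts at position 92.
PvuII cuts after base 3 of each site, so after position 94.
Combined cut positions: 4, 58, 72, 94, 105, 117.
Linear molecule, 6 cuts → 7 fragments:
  1–4 → 4 bp
  5–58 → 54 bp
  59–72 → 14 bp
  73–94 → 22 bp
  95–105 → 11 bp
  106–117 → 12 bp
  118–147 → 30 bp
Sorted largest to smallest: 54, 30, 22, 14, 12, 11, 4 bp.

54, 30, 22, 14, 12, 11, 4 bp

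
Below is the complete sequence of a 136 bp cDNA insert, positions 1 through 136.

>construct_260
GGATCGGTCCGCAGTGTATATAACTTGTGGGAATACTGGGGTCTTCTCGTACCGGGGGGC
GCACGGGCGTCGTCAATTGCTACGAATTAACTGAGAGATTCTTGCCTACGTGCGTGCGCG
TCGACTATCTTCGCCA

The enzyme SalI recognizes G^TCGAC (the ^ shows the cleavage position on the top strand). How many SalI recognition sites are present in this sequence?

1

GTCGAC occurs starting at position 120.
SalI cuts at 1 site.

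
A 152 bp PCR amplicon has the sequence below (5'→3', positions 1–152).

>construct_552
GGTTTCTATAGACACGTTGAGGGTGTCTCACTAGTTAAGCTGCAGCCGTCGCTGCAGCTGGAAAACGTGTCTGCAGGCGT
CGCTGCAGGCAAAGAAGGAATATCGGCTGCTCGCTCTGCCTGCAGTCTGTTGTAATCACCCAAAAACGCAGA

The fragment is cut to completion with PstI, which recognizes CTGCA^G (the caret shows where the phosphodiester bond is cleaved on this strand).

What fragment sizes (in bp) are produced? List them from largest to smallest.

PstI sites (CTGCAG) start at positions 40, 52, 71, 83, 120.
PstI cuts after base 5 of each site (before the last base), so after positions 44, 56, 75, 87, 124.
Linear molecule, 5 cuts → 6 fragments:
  1–44 → 44 bp
  45–56 → 12 bp
  57–75 → 19 bp
  76–87 → 12 bp
  88–124 → 37 bp
  125–152 → 28 bp
Sorted largest to smallest: 44, 37, 28, 19, 12, 12 bp.

44, 37, 28, 19, 12, 12 bp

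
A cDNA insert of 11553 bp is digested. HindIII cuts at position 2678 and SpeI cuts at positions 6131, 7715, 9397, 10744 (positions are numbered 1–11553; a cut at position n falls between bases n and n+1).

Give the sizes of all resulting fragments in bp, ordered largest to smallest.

3453, 2678, 1682, 1584, 1347, 809 bp

Combined cut positions (sorted): 2678, 6131, 7715, 9397, 10744.
Linear molecule, 5 cuts → 6 fragments:
  2678 − 0 = 2678 bp
  6131 − 2678 = 3453 bp
  7715 − 6131 = 1584 bp
  9397 − 7715 = 1682 bp
  10744 − 9397 = 1347 bp
  11553 − 10744 = 809 bp
Sorted largest to smallest: 3453, 2678, 1682, 1584, 1347, 809 bp.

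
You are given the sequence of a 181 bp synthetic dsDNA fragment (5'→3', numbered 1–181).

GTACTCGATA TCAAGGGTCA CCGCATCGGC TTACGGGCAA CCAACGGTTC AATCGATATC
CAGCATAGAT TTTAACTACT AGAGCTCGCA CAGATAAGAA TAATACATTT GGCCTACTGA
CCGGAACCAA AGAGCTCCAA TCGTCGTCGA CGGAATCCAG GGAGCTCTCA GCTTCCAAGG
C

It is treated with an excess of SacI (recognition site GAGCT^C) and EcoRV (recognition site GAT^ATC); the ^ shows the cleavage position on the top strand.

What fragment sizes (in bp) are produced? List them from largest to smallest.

SacI sites (GAGCTC) start at positions 82, 132, 162.
SacI cuts after base 5 of each site (before the last base), so after positions 86, 136, 166.
EcoRV sites (GATATC) start at positions 7, 55.
EcoRV cuts after base 3 of each site, so after positions 9, 57.
Combined cut positions: 9, 57, 86, 136, 166.
Linear molecule, 5 cuts → 6 fragments:
  1–9 → 9 bp
  10–57 → 48 bp
  58–86 → 29 bp
  87–136 → 50 bp
  137–166 → 30 bp
  167–181 → 15 bp
Sorted largest to smallest: 50, 48, 30, 29, 15, 9 bp.

50, 48, 30, 29, 15, 9 bp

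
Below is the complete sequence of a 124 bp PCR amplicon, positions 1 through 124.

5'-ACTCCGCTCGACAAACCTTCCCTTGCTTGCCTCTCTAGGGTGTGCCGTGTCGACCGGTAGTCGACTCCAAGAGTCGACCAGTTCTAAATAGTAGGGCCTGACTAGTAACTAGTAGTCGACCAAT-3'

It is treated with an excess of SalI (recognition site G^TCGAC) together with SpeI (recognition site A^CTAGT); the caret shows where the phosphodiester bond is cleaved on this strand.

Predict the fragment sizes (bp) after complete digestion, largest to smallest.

49, 28, 13, 11, 9, 7, 7 bp

SalI sites (GTCGAC) start at positions 49, 60, 73, 115.
SalI cuts after the first base of each site, so after positions 49, 60, 73, 115.
SpeI sites (ACTAGT) start at positions 101, 108.
SpeI cuts after the first base of each site, so after positions 101, 108.
Combined cut positions: 49, 60, 73, 101, 108, 115.
Linear molecule, 6 cuts → 7 fragments:
  1–49 → 49 bp
  50–60 → 11 bp
  61–73 → 13 bp
  74–101 → 28 bp
  102–108 → 7 bp
  109–115 → 7 bp
  116–124 → 9 bp
Sorted largest to smallest: 49, 28, 13, 11, 9, 7, 7 bp.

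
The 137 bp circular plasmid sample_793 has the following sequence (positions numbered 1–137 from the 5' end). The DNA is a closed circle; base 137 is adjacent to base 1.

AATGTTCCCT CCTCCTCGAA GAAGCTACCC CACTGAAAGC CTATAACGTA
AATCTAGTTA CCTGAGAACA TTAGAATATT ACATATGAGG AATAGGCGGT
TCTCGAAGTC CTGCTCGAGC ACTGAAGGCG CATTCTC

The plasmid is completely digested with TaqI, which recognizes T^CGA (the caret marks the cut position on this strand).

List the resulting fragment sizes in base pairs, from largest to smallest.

87, 38, 12 bp

TaqI sites (TCGA) start at positions 16, 103, 115.
TaqI cuts after the first base of each site, so after positions 16, 103, 115.
Circular molecule, 3 cuts → 3 fragments:
  17–103 → 87 bp
  104–115 → 12 bp
  116–137 then 1–16 → 22 + 16 = 38 bp
Sorted largest to smallest: 87, 38, 12 bp.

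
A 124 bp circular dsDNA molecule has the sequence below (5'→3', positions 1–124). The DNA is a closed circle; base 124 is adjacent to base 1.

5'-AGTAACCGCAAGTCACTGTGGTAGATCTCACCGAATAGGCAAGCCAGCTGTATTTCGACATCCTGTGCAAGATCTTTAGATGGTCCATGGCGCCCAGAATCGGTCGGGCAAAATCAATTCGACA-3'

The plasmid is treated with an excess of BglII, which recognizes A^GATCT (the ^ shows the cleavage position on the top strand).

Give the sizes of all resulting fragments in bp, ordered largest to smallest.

BglII sites (AGATCT) start at positions 23, 70.
BglII cuts after the first base of each site, so after positions 23, 70.
Circular molecule, 2 cuts → 2 fragments:
  24–70 → 47 bp
  71–124 then 1–23 → 54 + 23 = 77 bp
Sorted largest to smallest: 77, 47 bp.

77, 47 bp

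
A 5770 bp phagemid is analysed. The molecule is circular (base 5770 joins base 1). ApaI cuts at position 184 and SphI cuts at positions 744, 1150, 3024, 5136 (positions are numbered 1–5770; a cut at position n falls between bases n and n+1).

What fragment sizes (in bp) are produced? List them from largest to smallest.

2112, 1874, 818, 560, 406 bp

Combined cut positions (sorted): 184, 744, 1150, 3024, 5136.
Circular molecule, 5 cuts → 5 fragments:
  744 − 184 = 560 bp
  1150 − 744 = 406 bp
  3024 − 1150 = 1874 bp
  5136 − 3024 = 2112 bp
  wrap: 5770 − 5136 + 184 = 818 bp
Sorted largest to smallest: 2112, 1874, 818, 560, 406 bp.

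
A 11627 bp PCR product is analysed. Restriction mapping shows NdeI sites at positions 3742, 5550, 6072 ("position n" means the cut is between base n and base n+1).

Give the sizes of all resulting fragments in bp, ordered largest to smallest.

Linear molecule, 3 cuts → 4 fragments:
  3742 − 0 = 3742 bp
  5550 − 3742 = 1808 bp
  6072 − 5550 = 522 bp
  11627 − 6072 = 5555 bp
Sorted largest to smallest: 5555, 3742, 1808, 522 bp.

5555, 3742, 1808, 522 bp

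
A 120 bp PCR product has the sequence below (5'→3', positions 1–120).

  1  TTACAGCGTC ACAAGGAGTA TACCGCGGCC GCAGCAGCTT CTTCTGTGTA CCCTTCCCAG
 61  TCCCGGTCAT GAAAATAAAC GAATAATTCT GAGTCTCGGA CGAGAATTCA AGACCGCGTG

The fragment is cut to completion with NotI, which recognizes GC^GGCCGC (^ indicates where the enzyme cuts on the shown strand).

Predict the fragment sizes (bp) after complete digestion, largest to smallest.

94, 26 bp

The NotI site (GCGGCCGC) starts at position 25.
NotI cuts after base 2 of each site, so after position 26.
Linear molecule, 1 cut → 2 fragments:
  1–26 → 26 bp
  27–120 → 94 bp
Sorted largest to smallest: 94, 26 bp.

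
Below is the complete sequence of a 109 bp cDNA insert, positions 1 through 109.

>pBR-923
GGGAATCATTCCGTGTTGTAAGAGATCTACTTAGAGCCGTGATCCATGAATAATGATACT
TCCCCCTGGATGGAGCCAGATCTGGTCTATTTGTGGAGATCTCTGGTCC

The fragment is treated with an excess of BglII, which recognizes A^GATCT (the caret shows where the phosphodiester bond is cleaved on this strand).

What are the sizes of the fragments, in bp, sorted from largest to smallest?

BglII sites (AGATCT) start at positions 23, 78, 97.
BglII cuts after the first base of each site, so after positions 23, 78, 97.
Linear molecule, 3 cuts → 4 fragments:
  1–23 → 23 bp
  24–78 → 55 bp
  79–97 → 19 bp
  98–109 → 12 bp
Sorted largest to smallest: 55, 23, 19, 12 bp.

55, 23, 19, 12 bp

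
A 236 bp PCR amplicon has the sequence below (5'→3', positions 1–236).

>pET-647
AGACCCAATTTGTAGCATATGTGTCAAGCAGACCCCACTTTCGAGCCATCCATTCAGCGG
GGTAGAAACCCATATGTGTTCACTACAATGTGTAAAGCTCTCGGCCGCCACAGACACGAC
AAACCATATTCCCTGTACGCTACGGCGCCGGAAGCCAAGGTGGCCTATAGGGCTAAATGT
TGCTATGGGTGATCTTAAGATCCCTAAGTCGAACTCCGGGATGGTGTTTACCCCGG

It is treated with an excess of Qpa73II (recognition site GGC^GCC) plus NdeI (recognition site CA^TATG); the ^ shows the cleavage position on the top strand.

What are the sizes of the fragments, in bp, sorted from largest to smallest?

The Qpa73II site (GGCGCC) starts at position 144.
Qpa73II cuts after base 3 of each site, so after position 146.
NdeI sites (CATATG) start at positions 16, 71.
NdeI cuts after base 2 of each site, so after positions 17, 72.
Combined cut positions: 17, 72, 146.
Linear molecule, 3 cuts → 4 fragments:
  1–17 → 17 bp
  18–72 → 55 bp
  73–146 → 74 bp
  147–236 → 90 bp
Sorted largest to smallest: 90, 74, 55, 17 bp.

90, 74, 55, 17 bp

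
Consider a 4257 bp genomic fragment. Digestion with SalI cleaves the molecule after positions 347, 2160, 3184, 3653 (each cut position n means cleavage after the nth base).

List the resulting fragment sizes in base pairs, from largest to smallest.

Linear molecule, 4 cuts → 5 fragments:
  347 − 0 = 347 bp
  2160 − 347 = 1813 bp
  3184 − 2160 = 1024 bp
  3653 − 3184 = 469 bp
  4257 − 3653 = 604 bp
Sorted largest to smallest: 1813, 1024, 604, 469, 347 bp.

1813, 1024, 604, 469, 347 bp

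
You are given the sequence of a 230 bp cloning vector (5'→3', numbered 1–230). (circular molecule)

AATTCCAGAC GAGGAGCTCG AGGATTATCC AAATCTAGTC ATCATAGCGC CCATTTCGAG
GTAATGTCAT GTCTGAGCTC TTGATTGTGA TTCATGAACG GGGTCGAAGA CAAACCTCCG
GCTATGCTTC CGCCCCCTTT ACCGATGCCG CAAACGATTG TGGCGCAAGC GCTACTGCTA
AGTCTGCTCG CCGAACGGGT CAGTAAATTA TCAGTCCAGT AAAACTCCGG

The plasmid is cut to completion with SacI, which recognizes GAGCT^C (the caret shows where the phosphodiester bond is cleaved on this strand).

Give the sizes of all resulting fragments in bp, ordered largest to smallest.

169, 61 bp

SacI sites (GAGCTC) start at positions 14, 75.
SacI cuts after base 5 of each site (before the last base), so after positions 18, 79.
Circular molecule, 2 cuts → 2 fragments:
  19–79 → 61 bp
  80–230 then 1–18 → 151 + 18 = 169 bp
Sorted largest to smallest: 169, 61 bp.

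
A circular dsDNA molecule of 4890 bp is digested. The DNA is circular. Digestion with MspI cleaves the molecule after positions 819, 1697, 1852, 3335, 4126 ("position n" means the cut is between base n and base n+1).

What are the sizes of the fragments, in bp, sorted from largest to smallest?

Circular molecule, 5 cuts → 5 fragments:
  1697 − 819 = 878 bp
  1852 − 1697 = 155 bp
  3335 − 1852 = 1483 bp
  4126 − 3335 = 791 bp
  wrap: 4890 − 4126 + 819 = 1583 bp
Sorted largest to smallest: 1583, 1483, 878, 791, 155 bp.

1583, 1483, 878, 791, 155 bp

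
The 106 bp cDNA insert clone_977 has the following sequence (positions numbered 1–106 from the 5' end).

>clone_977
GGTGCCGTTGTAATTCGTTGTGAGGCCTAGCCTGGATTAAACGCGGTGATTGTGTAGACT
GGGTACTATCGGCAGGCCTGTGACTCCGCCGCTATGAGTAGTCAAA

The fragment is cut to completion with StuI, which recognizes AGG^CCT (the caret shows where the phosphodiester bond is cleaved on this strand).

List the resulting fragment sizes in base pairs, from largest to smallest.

51, 30, 25 bp

StuI sites (AGGCCT) start at positions 23, 74.
StuI cuts after base 3 of each site, so after positions 25, 76.
Linear molecule, 2 cuts → 3 fragments:
  1–25 → 25 bp
  26–76 → 51 bp
  77–106 → 30 bp
Sorted largest to smallest: 51, 30, 25 bp.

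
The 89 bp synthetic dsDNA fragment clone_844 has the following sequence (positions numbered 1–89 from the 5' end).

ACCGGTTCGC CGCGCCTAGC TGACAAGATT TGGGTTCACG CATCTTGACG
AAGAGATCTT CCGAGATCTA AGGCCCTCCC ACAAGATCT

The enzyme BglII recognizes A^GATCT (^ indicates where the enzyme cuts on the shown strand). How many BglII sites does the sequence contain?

AGATCT occurs starting at positions 54, 64, 84.
BglII cuts at 3 sites.

3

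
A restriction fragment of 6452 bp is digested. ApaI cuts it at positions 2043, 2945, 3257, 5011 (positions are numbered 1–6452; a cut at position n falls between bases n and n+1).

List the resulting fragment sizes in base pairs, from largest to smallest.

2043, 1754, 1441, 902, 312 bp

Linear molecule, 4 cuts → 5 fragments:
  2043 − 0 = 2043 bp
  2945 − 2043 = 902 bp
  3257 − 2945 = 312 bp
  5011 − 3257 = 1754 bp
  6452 − 5011 = 1441 bp
Sorted largest to smallest: 2043, 1754, 1441, 902, 312 bp.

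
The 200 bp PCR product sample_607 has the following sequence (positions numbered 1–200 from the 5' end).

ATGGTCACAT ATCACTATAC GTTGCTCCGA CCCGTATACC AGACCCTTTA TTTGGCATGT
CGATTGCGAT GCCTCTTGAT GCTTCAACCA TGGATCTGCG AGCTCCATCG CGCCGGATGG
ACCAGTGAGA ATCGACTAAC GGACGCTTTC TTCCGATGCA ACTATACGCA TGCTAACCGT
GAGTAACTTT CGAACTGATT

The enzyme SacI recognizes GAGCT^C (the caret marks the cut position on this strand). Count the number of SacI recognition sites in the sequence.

1

GAGCTC occurs starting at position 100.
SacI cuts at 1 site.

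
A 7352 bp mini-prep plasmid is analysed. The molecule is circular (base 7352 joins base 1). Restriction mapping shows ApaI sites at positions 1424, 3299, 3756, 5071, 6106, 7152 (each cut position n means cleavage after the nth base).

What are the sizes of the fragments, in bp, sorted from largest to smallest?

1875, 1624, 1315, 1046, 1035, 457 bp

Circular molecule, 6 cuts → 6 fragments:
  3299 − 1424 = 1875 bp
  3756 − 3299 = 457 bp
  5071 − 3756 = 1315 bp
  6106 − 5071 = 1035 bp
  7152 − 6106 = 1046 bp
  wrap: 7352 − 7152 + 1424 = 1624 bp
Sorted largest to smallest: 1875, 1624, 1315, 1046, 1035, 457 bp.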